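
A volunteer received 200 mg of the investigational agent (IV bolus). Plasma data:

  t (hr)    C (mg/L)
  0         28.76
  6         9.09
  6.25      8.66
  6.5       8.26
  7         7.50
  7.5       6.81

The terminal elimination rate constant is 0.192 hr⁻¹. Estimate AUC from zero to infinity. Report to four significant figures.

Trapezoidal AUC_0→7.5:
  [0→6]: (28.76+9.09)/2 × 6 = 113.55
  [6→6.25]: (9.09+8.66)/2 × 0.25 = 2.21875
  [6.25→6.5]: (8.66+8.26)/2 × 0.25 = 2.115
  [6.5→7]: (8.26+7.50)/2 × 0.5 = 3.94
  [7→7.5]: (7.50+6.81)/2 × 0.5 = 3.5775
  Sum = 125.40125 mg/L·hr
Extrapolated tail: C_last / k_e = 6.81 / 0.192 = 35.469
AUC_0→∞ = 125.40125 + 35.469 = 160.87025 mg/L·hr

AUC = 160.9 mg/L·hr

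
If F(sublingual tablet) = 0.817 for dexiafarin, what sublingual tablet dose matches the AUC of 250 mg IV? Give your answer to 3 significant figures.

For equal systemic exposure: F × D_ev = D_iv
D_ev = D_iv / F = 250 / 0.817 = 305.998 mg

D_sublingual = 306 mg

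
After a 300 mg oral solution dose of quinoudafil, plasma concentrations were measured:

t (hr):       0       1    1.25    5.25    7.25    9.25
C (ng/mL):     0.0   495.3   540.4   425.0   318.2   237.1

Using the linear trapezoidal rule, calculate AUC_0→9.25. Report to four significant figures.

Trapezoidal AUC_0→9.25:
  [0→1]: (0.0+495.3)/2 × 1 = 247.65
  [1→1.25]: (495.3+540.4)/2 × 0.25 = 129.4625
  [1.25→5.25]: (540.4+425.0)/2 × 4 = 1930.8
  [5.25→7.25]: (425.0+318.2)/2 × 2 = 743.2
  [7.25→9.25]: (318.2+237.1)/2 × 2 = 555.3
  Sum = 3606.4125 ng/mL·hr

AUC = 3606 ng/mL·hr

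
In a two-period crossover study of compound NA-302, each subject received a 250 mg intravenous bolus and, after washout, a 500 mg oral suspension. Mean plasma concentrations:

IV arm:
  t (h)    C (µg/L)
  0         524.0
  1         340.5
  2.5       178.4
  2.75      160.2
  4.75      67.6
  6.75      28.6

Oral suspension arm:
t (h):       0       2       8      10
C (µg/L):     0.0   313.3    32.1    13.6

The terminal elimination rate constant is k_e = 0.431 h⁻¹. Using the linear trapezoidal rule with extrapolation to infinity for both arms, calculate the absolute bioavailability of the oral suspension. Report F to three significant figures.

Trapezoidal AUC_0→6.75 (IV):
  [0→1]: (524.0+340.5)/2 × 1 = 432.25
  [1→2.5]: (340.5+178.4)/2 × 1.5 = 389.175
  [2.5→2.75]: (178.4+160.2)/2 × 0.25 = 42.325
  [2.75→4.75]: (160.2+67.6)/2 × 2 = 227.8
  [4.75→6.75]: (67.6+28.6)/2 × 2 = 96.2
  Sum = 1187.75 µg/L·h
IV tail: 28.6/0.431 = 66.357; AUC_iv,0→∞ = 1187.75 + 66.357 = 1254.107 µg/L·h
Trapezoidal AUC_0→10 (oral suspension):
  [0→2]: (0.0+313.3)/2 × 2 = 313.3
  [2→8]: (313.3+32.1)/2 × 6 = 1036.2
  [8→10]: (32.1+13.6)/2 × 2 = 45.7
  Sum = 1395.2 µg/L·h
oral suspension tail: 13.6/0.431 = 31.555; AUC_ev,0→∞ = 1395.2 + 31.555 = 1426.755 µg/L·h
F = (AUC_ev/D_ev)/(AUC_iv/D_iv) = (1426.755/500)/(1254.107/250) = 2.85351/5.016428 = 0.5688

F = 0.569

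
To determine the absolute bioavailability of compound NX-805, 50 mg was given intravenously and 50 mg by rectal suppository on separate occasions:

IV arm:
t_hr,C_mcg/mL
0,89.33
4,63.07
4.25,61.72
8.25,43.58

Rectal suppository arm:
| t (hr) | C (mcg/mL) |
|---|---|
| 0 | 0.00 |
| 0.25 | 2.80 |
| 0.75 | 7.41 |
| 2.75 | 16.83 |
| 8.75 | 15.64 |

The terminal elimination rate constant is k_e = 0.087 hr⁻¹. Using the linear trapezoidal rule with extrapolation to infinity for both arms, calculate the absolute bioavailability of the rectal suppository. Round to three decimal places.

Trapezoidal AUC_0→8.25 (IV):
  [0→4]: (89.33+63.07)/2 × 4 = 304.8
  [4→4.25]: (63.07+61.72)/2 × 0.25 = 15.59875
  [4.25→8.25]: (61.72+43.58)/2 × 4 = 210.6
  Sum = 530.99875 mcg/mL·hr
IV tail: 43.58/0.087 = 500.920; AUC_iv,0→∞ = 530.99875 + 500.920 = 1031.91875 mcg/mL·hr
Trapezoidal AUC_0→8.75 (rectal suppository):
  [0→0.25]: (0.00+2.80)/2 × 0.25 = 0.35
  [0.25→0.75]: (2.80+7.41)/2 × 0.5 = 2.5525
  [0.75→2.75]: (7.41+16.83)/2 × 2 = 24.24
  [2.75→8.75]: (16.83+15.64)/2 × 6 = 97.41
  Sum = 124.5525 mcg/mL·hr
rectal suppository tail: 15.64/0.087 = 179.770; AUC_ev,0→∞ = 124.5525 + 179.770 = 304.3225 mcg/mL·hr
F = (AUC_ev/D_ev)/(AUC_iv/D_iv) = (304.3225/50)/(1031.91875/50) = 6.08645/20.638375 = 0.2949

F = 0.295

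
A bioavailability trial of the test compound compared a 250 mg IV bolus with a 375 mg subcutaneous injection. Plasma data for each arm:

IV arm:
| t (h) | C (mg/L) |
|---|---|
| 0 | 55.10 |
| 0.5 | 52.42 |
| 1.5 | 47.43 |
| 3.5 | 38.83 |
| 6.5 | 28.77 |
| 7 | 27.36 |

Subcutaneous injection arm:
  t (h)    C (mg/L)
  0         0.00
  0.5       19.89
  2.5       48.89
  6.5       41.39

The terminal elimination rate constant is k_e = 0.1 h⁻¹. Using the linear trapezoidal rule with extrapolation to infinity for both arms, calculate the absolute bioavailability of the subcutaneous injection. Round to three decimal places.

Trapezoidal AUC_0→7 (IV):
  [0→0.5]: (55.10+52.42)/2 × 0.5 = 26.88
  [0.5→1.5]: (52.42+47.43)/2 × 1 = 49.925
  [1.5→3.5]: (47.43+38.83)/2 × 2 = 86.26
  [3.5→6.5]: (38.83+28.77)/2 × 3 = 101.4
  [6.5→7]: (28.77+27.36)/2 × 0.5 = 14.0325
  Sum = 278.4975 mg/L·h
IV tail: 27.36/0.1 = 273.600; AUC_iv,0→∞ = 278.4975 + 273.600 = 552.0975 mg/L·h
Trapezoidal AUC_0→6.5 (subcutaneous injection):
  [0→0.5]: (0.00+19.89)/2 × 0.5 = 4.9725
  [0.5→2.5]: (19.89+48.89)/2 × 2 = 68.78
  [2.5→6.5]: (48.89+41.39)/2 × 4 = 180.56
  Sum = 254.3125 mg/L·h
subcutaneous injection tail: 41.39/0.1 = 413.900; AUC_ev,0→∞ = 254.3125 + 413.900 = 668.2125 mg/L·h
F = (AUC_ev/D_ev)/(AUC_iv/D_iv) = (668.2125/375)/(552.0975/250) = 1.7819/2.20839 = 0.8069

F = 0.807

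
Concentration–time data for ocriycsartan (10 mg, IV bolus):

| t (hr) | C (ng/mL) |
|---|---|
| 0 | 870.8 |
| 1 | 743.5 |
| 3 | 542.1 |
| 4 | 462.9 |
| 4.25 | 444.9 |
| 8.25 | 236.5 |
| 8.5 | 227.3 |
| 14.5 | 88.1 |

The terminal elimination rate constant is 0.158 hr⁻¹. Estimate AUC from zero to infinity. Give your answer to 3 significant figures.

Trapezoidal AUC_0→14.5:
  [0→1]: (870.8+743.5)/2 × 1 = 807.15
  [1→3]: (743.5+542.1)/2 × 2 = 1285.6
  [3→4]: (542.1+462.9)/2 × 1 = 502.5
  [4→4.25]: (462.9+444.9)/2 × 0.25 = 113.475
  [4.25→8.25]: (444.9+236.5)/2 × 4 = 1362.8
  [8.25→8.5]: (236.5+227.3)/2 × 0.25 = 57.975
  [8.5→14.5]: (227.3+88.1)/2 × 6 = 946.2
  Sum = 5075.7 ng/mL·hr
Extrapolated tail: C_last / k_e = 88.1 / 0.158 = 557.595
AUC_0→∞ = 5075.7 + 557.595 = 5633.295 ng/mL·hr

AUC = 5630 ng/mL·hr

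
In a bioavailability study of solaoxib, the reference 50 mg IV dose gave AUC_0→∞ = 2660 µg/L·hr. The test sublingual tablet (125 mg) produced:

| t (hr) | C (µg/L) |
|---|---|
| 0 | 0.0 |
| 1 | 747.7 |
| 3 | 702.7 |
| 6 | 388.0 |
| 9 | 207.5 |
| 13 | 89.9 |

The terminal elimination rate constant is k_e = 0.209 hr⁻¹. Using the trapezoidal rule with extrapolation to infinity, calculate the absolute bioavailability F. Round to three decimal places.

Trapezoidal AUC_0→13 (sublingual tablet):
  [0→1]: (0.0+747.7)/2 × 1 = 373.85
  [1→3]: (747.7+702.7)/2 × 2 = 1450.4
  [3→6]: (702.7+388.0)/2 × 3 = 1636.05
  [6→9]: (388.0+207.5)/2 × 3 = 893.25
  [9→13]: (207.5+89.9)/2 × 4 = 594.8
  Sum = 4948.35 µg/L·hr
Tail: C_last/k_e = 89.9/0.209 = 430.144
AUC_0→∞ (sublingual tablet) = 4948.35 + 430.144 = 5378.494 µg/L·hr
F = (AUC_ev/D_ev)/(AUC_iv/D_iv) = (5378.494/125)/(2660/50) = 43.027952/53.2 = 0.8088

F = 0.809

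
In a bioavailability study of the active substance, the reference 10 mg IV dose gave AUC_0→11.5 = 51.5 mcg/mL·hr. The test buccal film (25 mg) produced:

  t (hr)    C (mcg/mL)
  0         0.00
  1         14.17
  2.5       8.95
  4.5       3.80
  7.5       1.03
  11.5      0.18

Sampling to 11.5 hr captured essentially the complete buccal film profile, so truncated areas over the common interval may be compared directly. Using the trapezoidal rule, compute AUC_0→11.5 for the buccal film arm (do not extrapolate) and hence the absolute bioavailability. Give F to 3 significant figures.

F = 0.364

Trapezoidal AUC_0→11.5 (buccal film):
  [0→1]: (0.00+14.17)/2 × 1 = 7.085
  [1→2.5]: (14.17+8.95)/2 × 1.5 = 17.34
  [2.5→4.5]: (8.95+3.80)/2 × 2 = 12.75
  [4.5→7.5]: (3.80+1.03)/2 × 3 = 7.245
  [7.5→11.5]: (1.03+0.18)/2 × 4 = 2.42
  Sum = 46.84 mcg/mL·hr
F = (AUC_ev/D_ev)/(AUC_iv/D_iv) = (46.84/25)/(51.5/10) = 1.8736/5.15 = 0.3638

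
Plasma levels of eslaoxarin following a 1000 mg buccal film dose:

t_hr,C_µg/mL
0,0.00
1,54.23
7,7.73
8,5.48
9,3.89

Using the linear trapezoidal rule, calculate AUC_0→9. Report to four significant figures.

AUC = 224.3 µg/mL·hr

Trapezoidal AUC_0→9:
  [0→1]: (0.00+54.23)/2 × 1 = 27.115
  [1→7]: (54.23+7.73)/2 × 6 = 185.88
  [7→8]: (7.73+5.48)/2 × 1 = 6.605
  [8→9]: (5.48+3.89)/2 × 1 = 4.685
  Sum = 224.285 µg/mL·hr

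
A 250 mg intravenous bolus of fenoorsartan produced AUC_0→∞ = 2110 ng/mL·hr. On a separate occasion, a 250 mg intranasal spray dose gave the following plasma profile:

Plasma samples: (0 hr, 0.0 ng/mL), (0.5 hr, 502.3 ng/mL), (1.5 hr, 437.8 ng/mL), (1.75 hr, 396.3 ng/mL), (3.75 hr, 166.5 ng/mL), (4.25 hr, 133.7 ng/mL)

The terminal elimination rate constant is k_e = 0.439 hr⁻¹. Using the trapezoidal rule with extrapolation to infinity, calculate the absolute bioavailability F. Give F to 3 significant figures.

Trapezoidal AUC_0→4.25 (intranasal spray):
  [0→0.5]: (0.0+502.3)/2 × 0.5 = 125.575
  [0.5→1.5]: (502.3+437.8)/2 × 1 = 470.05
  [1.5→1.75]: (437.8+396.3)/2 × 0.25 = 104.2625
  [1.75→3.75]: (396.3+166.5)/2 × 2 = 562.8
  [3.75→4.25]: (166.5+133.7)/2 × 0.5 = 75.05
  Sum = 1337.7375 ng/mL·hr
Tail: C_last/k_e = 133.7/0.439 = 304.556
AUC_0→∞ (intranasal spray) = 1337.7375 + 304.556 = 1642.2935 ng/mL·hr
F = (AUC_ev/D_ev)/(AUC_iv/D_iv) = (1642.2935/250)/(2110/250) = 6.569174/8.44 = 0.7783

F = 0.778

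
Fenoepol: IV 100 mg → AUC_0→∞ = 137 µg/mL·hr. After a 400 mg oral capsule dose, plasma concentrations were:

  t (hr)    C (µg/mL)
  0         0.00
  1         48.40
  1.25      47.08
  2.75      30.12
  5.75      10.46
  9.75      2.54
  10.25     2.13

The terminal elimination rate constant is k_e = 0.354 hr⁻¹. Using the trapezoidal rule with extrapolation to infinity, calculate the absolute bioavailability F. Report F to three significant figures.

Trapezoidal AUC_0→10.25 (oral capsule):
  [0→1]: (0.00+48.40)/2 × 1 = 24.2
  [1→1.25]: (48.40+47.08)/2 × 0.25 = 11.935
  [1.25→2.75]: (47.08+30.12)/2 × 1.5 = 57.9
  [2.75→5.75]: (30.12+10.46)/2 × 3 = 60.87
  [5.75→9.75]: (10.46+2.54)/2 × 4 = 26.0
  [9.75→10.25]: (2.54+2.13)/2 × 0.5 = 1.1675
  Sum = 182.0725 µg/mL·hr
Tail: C_last/k_e = 2.13/0.354 = 6.017
AUC_0→∞ (oral capsule) = 182.0725 + 6.017 = 188.0895 µg/mL·hr
F = (AUC_ev/D_ev)/(AUC_iv/D_iv) = (188.0895/400)/(137/100) = 0.47022375/1.37 = 0.3432

F = 0.343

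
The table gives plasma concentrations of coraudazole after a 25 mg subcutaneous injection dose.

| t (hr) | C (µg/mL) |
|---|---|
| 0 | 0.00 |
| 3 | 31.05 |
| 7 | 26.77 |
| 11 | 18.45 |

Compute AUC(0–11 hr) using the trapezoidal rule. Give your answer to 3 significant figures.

AUC = 253 µg/mL·hr

Trapezoidal AUC_0→11:
  [0→3]: (0.00+31.05)/2 × 3 = 46.575
  [3→7]: (31.05+26.77)/2 × 4 = 115.64
  [7→11]: (26.77+18.45)/2 × 4 = 90.44
  Sum = 252.655 µg/mL·hr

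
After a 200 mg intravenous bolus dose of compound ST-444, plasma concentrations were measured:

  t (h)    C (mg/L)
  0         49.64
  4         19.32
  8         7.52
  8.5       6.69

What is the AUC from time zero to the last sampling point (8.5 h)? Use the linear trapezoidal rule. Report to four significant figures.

AUC = 195.2 mg/L·h

Trapezoidal AUC_0→8.5:
  [0→4]: (49.64+19.32)/2 × 4 = 137.92
  [4→8]: (19.32+7.52)/2 × 4 = 53.68
  [8→8.5]: (7.52+6.69)/2 × 0.5 = 3.5525
  Sum = 195.1525 mg/L·h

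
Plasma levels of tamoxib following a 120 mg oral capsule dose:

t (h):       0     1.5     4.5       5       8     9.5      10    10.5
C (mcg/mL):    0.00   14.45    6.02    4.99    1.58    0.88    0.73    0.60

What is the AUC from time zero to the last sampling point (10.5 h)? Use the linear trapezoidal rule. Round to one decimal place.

Trapezoidal AUC_0→10.5:
  [0→1.5]: (0.00+14.45)/2 × 1.5 = 10.8375
  [1.5→4.5]: (14.45+6.02)/2 × 3 = 30.705
  [4.5→5]: (6.02+4.99)/2 × 0.5 = 2.7525
  [5→8]: (4.99+1.58)/2 × 3 = 9.855
  [8→9.5]: (1.58+0.88)/2 × 1.5 = 1.845
  [9.5→10]: (0.88+0.73)/2 × 0.5 = 0.4025
  [10→10.5]: (0.73+0.60)/2 × 0.5 = 0.3325
  Sum = 56.73 mcg/mL·h

AUC = 56.7 mcg/mL·h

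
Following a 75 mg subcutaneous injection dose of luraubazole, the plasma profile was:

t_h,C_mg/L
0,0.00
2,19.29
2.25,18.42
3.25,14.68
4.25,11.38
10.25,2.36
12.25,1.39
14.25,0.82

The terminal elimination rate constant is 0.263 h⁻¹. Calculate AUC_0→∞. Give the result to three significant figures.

Trapezoidal AUC_0→14.25:
  [0→2]: (0.00+19.29)/2 × 2 = 19.29
  [2→2.25]: (19.29+18.42)/2 × 0.25 = 4.71375
  [2.25→3.25]: (18.42+14.68)/2 × 1 = 16.55
  [3.25→4.25]: (14.68+11.38)/2 × 1 = 13.03
  [4.25→10.25]: (11.38+2.36)/2 × 6 = 41.22
  [10.25→12.25]: (2.36+1.39)/2 × 2 = 3.75
  [12.25→14.25]: (1.39+0.82)/2 × 2 = 2.21
  Sum = 100.76375 mg/L·h
Extrapolated tail: C_last / k_e = 0.82 / 0.263 = 3.118
AUC_0→∞ = 100.76375 + 3.118 = 103.88175 mg/L·h

AUC = 104 mg/L·h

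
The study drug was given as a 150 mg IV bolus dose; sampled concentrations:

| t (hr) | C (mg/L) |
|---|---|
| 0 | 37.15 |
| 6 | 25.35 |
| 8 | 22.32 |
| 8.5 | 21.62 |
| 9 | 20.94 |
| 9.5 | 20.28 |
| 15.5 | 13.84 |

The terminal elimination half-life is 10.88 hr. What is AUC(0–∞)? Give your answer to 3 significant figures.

AUC = 587 mg/L·hr

Trapezoidal AUC_0→15.5:
  [0→6]: (37.15+25.35)/2 × 6 = 187.5
  [6→8]: (25.35+22.32)/2 × 2 = 47.67
  [8→8.5]: (22.32+21.62)/2 × 0.5 = 10.985
  [8.5→9]: (21.62+20.94)/2 × 0.5 = 10.64
  [9→9.5]: (20.94+20.28)/2 × 0.5 = 10.305
  [9.5→15.5]: (20.28+13.84)/2 × 6 = 102.36
  Sum = 369.46 mg/L·hr
k_e = ln2 / t½ = 0.693147 / 10.88 = 0.0637 hr^-1
Extrapolated tail: C_last / k_e = 13.84 / 0.0637 = 217.268
AUC_0→∞ = 369.46 + 217.268 = 586.728 mg/L·hr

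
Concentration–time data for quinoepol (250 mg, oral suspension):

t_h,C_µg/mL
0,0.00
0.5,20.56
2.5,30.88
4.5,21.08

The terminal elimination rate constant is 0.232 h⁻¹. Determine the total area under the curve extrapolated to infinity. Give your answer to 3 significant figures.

Trapezoidal AUC_0→4.5:
  [0→0.5]: (0.00+20.56)/2 × 0.5 = 5.14
  [0.5→2.5]: (20.56+30.88)/2 × 2 = 51.44
  [2.5→4.5]: (30.88+21.08)/2 × 2 = 51.96
  Sum = 108.54 µg/mL·h
Extrapolated tail: C_last / k_e = 21.08 / 0.232 = 90.862
AUC_0→∞ = 108.54 + 90.862 = 199.402 µg/mL·h

AUC = 199 µg/mL·h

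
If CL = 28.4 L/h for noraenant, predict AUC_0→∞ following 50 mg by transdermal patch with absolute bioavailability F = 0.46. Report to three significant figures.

AUC_0→∞ = F × Dose / CL
        = 0.46 × 50 / 28.4 = 0.809859 mg/L·h

AUC = 0.810 mg/L·h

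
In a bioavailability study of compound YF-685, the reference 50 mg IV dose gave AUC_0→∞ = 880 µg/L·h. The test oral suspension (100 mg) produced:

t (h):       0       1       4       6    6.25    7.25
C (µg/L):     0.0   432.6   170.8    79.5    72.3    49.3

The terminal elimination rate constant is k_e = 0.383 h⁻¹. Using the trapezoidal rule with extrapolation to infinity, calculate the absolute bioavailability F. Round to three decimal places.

F = 0.898

Trapezoidal AUC_0→7.25 (oral suspension):
  [0→1]: (0.0+432.6)/2 × 1 = 216.3
  [1→4]: (432.6+170.8)/2 × 3 = 905.1
  [4→6]: (170.8+79.5)/2 × 2 = 250.3
  [6→6.25]: (79.5+72.3)/2 × 0.25 = 18.975
  [6.25→7.25]: (72.3+49.3)/2 × 1 = 60.8
  Sum = 1451.475 µg/L·h
Tail: C_last/k_e = 49.3/0.383 = 128.721
AUC_0→∞ (oral suspension) = 1451.475 + 128.721 = 1580.196 µg/L·h
F = (AUC_ev/D_ev)/(AUC_iv/D_iv) = (1580.196/100)/(880/50) = 15.80196/17.6 = 0.8978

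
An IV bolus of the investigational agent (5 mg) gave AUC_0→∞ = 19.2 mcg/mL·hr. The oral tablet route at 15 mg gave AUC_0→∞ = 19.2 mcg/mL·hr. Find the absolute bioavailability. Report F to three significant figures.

F = (AUC_ev / D_ev) / (AUC_iv / D_iv)
  = (19.2/15) / (19.2/5)
  = 1.28 / 3.84 = 0.3333

F = 0.333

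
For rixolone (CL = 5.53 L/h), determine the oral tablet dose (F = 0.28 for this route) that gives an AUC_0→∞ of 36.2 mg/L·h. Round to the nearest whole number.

Dose = CL × AUC_0→∞ / F
     = 5.53 × 36.2 / 0.28 = 714.95 mg

Dose = 715 mg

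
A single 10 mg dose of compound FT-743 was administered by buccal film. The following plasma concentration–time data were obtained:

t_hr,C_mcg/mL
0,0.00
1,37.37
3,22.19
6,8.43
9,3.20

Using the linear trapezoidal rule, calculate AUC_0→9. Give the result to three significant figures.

Trapezoidal AUC_0→9:
  [0→1]: (0.00+37.37)/2 × 1 = 18.685
  [1→3]: (37.37+22.19)/2 × 2 = 59.56
  [3→6]: (22.19+8.43)/2 × 3 = 45.93
  [6→9]: (8.43+3.20)/2 × 3 = 17.445
  Sum = 141.62 mcg/mL·hr

AUC = 142 mcg/mL·hr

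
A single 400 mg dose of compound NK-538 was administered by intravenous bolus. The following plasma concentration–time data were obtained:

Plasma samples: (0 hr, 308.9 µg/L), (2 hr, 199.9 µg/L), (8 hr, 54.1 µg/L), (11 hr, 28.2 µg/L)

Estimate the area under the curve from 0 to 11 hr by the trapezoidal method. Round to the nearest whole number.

AUC = 1394 µg/L·hr

Trapezoidal AUC_0→11:
  [0→2]: (308.9+199.9)/2 × 2 = 508.8
  [2→8]: (199.9+54.1)/2 × 6 = 762.0
  [8→11]: (54.1+28.2)/2 × 3 = 123.45
  Sum = 1394.25 µg/L·hr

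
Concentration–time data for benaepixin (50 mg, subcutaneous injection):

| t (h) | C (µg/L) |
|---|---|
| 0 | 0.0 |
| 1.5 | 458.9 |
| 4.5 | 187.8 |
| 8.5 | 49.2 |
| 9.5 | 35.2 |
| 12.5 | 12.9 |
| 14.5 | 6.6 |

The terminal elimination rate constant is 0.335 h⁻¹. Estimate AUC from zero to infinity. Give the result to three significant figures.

AUC = 1940 µg/L·h

Trapezoidal AUC_0→14.5:
  [0→1.5]: (0.0+458.9)/2 × 1.5 = 344.175
  [1.5→4.5]: (458.9+187.8)/2 × 3 = 970.05
  [4.5→8.5]: (187.8+49.2)/2 × 4 = 474.0
  [8.5→9.5]: (49.2+35.2)/2 × 1 = 42.2
  [9.5→12.5]: (35.2+12.9)/2 × 3 = 72.15
  [12.5→14.5]: (12.9+6.6)/2 × 2 = 19.5
  Sum = 1922.075 µg/L·h
Extrapolated tail: C_last / k_e = 6.6 / 0.335 = 19.701
AUC_0→∞ = 1922.075 + 19.701 = 1941.776 µg/L·h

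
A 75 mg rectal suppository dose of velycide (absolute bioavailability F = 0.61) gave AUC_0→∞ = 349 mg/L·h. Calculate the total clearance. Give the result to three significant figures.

CL = 0.131 L/h

CL = F × Dose / AUC_0→∞
   = 0.61 × 75 / 349 = 0.131089 L/h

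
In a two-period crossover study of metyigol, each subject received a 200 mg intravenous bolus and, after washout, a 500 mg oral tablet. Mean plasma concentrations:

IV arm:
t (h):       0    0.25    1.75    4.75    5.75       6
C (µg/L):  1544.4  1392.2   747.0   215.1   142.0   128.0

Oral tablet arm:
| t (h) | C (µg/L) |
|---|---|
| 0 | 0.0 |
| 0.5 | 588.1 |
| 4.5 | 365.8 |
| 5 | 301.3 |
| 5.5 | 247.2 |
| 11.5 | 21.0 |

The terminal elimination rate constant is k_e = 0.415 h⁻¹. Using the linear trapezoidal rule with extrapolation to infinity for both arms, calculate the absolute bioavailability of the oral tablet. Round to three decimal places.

Trapezoidal AUC_0→6 (IV):
  [0→0.25]: (1544.4+1392.2)/2 × 0.25 = 367.075
  [0.25→1.75]: (1392.2+747.0)/2 × 1.5 = 1604.4
  [1.75→4.75]: (747.0+215.1)/2 × 3 = 1443.15
  [4.75→5.75]: (215.1+142.0)/2 × 1 = 178.55
  [5.75→6]: (142.0+128.0)/2 × 0.25 = 33.75
  Sum = 3626.925 µg/L·h
IV tail: 128.0/0.415 = 308.434; AUC_iv,0→∞ = 3626.925 + 308.434 = 3935.359 µg/L·h
Trapezoidal AUC_0→11.5 (oral tablet):
  [0→0.5]: (0.0+588.1)/2 × 0.5 = 147.025
  [0.5→4.5]: (588.1+365.8)/2 × 4 = 1907.8
  [4.5→5]: (365.8+301.3)/2 × 0.5 = 166.775
  [5→5.5]: (301.3+247.2)/2 × 0.5 = 137.125
  [5.5→11.5]: (247.2+21.0)/2 × 6 = 804.6
  Sum = 3163.325 µg/L·h
oral tablet tail: 21.0/0.415 = 50.602; AUC_ev,0→∞ = 3163.325 + 50.602 = 3213.927 µg/L·h
F = (AUC_ev/D_ev)/(AUC_iv/D_iv) = (3213.927/500)/(3935.359/200) = 6.427854/19.676795 = 0.3267

F = 0.327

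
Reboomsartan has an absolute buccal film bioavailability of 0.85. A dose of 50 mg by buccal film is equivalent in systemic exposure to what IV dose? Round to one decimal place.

Systemic exposure from an extravascular dose = F × D_ev, so the equivalent IV dose is F × D_ev.
D_iv = F × D_ev = 0.85 × 50 = 42.5 mg

D_iv = 42.5 mg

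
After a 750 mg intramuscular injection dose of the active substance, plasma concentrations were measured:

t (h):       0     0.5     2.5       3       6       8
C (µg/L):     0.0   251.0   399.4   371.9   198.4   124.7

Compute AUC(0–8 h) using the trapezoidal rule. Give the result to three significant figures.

AUC = 2080 µg/L·h

Trapezoidal AUC_0→8:
  [0→0.5]: (0.0+251.0)/2 × 0.5 = 62.75
  [0.5→2.5]: (251.0+399.4)/2 × 2 = 650.4
  [2.5→3]: (399.4+371.9)/2 × 0.5 = 192.825
  [3→6]: (371.9+198.4)/2 × 3 = 855.45
  [6→8]: (198.4+124.7)/2 × 2 = 323.1
  Sum = 2084.525 µg/L·h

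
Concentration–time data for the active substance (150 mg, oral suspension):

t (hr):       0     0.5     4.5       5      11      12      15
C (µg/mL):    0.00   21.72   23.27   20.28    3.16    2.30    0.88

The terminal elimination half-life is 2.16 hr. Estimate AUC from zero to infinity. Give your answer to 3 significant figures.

Trapezoidal AUC_0→15:
  [0→0.5]: (0.00+21.72)/2 × 0.5 = 5.43
  [0.5→4.5]: (21.72+23.27)/2 × 4 = 89.98
  [4.5→5]: (23.27+20.28)/2 × 0.5 = 10.8875
  [5→11]: (20.28+3.16)/2 × 6 = 70.32
  [11→12]: (3.16+2.30)/2 × 1 = 2.73
  [12→15]: (2.30+0.88)/2 × 3 = 4.77
  Sum = 184.1175 µg/mL·hr
k_e = ln2 / t½ = 0.693147 / 2.16 = 0.3209 hr^-1
Extrapolated tail: C_last / k_e = 0.88 / 0.3209 = 2.742
AUC_0→∞ = 184.1175 + 2.742 = 186.8595 µg/mL·hr

AUC = 187 µg/mL·hr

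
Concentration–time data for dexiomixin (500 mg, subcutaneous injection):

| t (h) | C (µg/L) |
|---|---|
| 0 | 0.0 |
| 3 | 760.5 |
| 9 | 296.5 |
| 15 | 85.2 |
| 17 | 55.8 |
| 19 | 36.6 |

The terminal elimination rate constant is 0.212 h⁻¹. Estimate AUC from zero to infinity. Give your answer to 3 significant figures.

AUC = 5860 µg/L·h

Trapezoidal AUC_0→19:
  [0→3]: (0.0+760.5)/2 × 3 = 1140.75
  [3→9]: (760.5+296.5)/2 × 6 = 3171.0
  [9→15]: (296.5+85.2)/2 × 6 = 1145.1
  [15→17]: (85.2+55.8)/2 × 2 = 141.0
  [17→19]: (55.8+36.6)/2 × 2 = 92.4
  Sum = 5690.25 µg/L·h
Extrapolated tail: C_last / k_e = 36.6 / 0.212 = 172.642
AUC_0→∞ = 5690.25 + 172.642 = 5862.892 µg/L·h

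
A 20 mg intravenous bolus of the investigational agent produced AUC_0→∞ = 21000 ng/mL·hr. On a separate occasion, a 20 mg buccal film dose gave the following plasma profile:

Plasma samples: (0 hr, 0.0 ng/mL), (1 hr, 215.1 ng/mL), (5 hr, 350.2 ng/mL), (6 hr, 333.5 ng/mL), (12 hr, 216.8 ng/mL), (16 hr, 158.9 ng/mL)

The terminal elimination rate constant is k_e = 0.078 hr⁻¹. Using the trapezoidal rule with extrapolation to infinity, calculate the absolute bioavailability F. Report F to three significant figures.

F = 0.287

Trapezoidal AUC_0→16 (buccal film):
  [0→1]: (0.0+215.1)/2 × 1 = 107.55
  [1→5]: (215.1+350.2)/2 × 4 = 1130.6
  [5→6]: (350.2+333.5)/2 × 1 = 341.85
  [6→12]: (333.5+216.8)/2 × 6 = 1650.9
  [12→16]: (216.8+158.9)/2 × 4 = 751.4
  Sum = 3982.3 ng/mL·hr
Tail: C_last/k_e = 158.9/0.078 = 2037.179
AUC_0→∞ (buccal film) = 3982.3 + 2037.179 = 6019.479 ng/mL·hr
F = (AUC_ev/D_ev)/(AUC_iv/D_iv) = (6019.479/20)/(21000/20) = 300.97395/1050 = 0.2866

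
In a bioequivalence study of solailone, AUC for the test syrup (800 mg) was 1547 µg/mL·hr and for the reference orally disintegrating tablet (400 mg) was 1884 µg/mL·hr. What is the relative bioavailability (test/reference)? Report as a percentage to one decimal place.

F_rel = 41.1%

F_rel = (AUC_test/D_test) / (AUC_ref/D_ref)
      = (1547/800) / (1884/400)
      = 1.93375 / 4.71 = 0.4106 = 41.06%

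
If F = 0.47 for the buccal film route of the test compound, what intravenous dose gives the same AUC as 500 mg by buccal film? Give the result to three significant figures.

D_iv = 235 mg

Systemic exposure from an extravascular dose = F × D_ev, so the equivalent IV dose is F × D_ev.
D_iv = F × D_ev = 0.47 × 500 = 235 mg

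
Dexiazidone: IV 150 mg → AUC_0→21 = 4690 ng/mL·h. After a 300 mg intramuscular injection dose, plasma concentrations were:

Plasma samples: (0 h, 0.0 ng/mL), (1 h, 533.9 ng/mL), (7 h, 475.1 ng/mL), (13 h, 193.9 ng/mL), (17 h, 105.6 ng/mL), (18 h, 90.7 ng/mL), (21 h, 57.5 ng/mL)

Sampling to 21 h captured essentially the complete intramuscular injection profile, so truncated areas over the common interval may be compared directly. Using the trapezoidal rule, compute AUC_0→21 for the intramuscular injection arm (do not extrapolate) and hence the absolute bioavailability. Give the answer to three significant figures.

F = 0.663

Trapezoidal AUC_0→21 (intramuscular injection):
  [0→1]: (0.0+533.9)/2 × 1 = 266.95
  [1→7]: (533.9+475.1)/2 × 6 = 3027.0
  [7→13]: (475.1+193.9)/2 × 6 = 2007.0
  [13→17]: (193.9+105.6)/2 × 4 = 599.0
  [17→18]: (105.6+90.7)/2 × 1 = 98.15
  [18→21]: (90.7+57.5)/2 × 3 = 222.3
  Sum = 6220.4 ng/mL·h
F = (AUC_ev/D_ev)/(AUC_iv/D_iv) = (6220.4/300)/(4690/150) = 20.7347/31.2667 = 0.6632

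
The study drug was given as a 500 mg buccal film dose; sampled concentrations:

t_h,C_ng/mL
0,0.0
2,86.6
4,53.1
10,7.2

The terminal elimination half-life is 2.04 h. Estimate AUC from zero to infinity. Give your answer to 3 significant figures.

AUC = 428 ng/mL·h

Trapezoidal AUC_0→10:
  [0→2]: (0.0+86.6)/2 × 2 = 86.6
  [2→4]: (86.6+53.1)/2 × 2 = 139.7
  [4→10]: (53.1+7.2)/2 × 6 = 180.9
  Sum = 407.2 ng/mL·h
k_e = ln2 / t½ = 0.693147 / 2.04 = 0.3398 h^-1
Extrapolated tail: C_last / k_e = 7.2 / 0.3398 = 21.189
AUC_0→∞ = 407.2 + 21.189 = 428.389 ng/mL·h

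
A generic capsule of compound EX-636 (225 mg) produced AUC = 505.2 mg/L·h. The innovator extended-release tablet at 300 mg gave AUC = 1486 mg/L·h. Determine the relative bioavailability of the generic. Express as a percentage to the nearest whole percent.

F_rel = 45%

F_rel = (AUC_test/D_test) / (AUC_ref/D_ref)
      = (505.2/225) / (1486/300)
      = 2.24533 / 4.95333 = 0.4533 = 45.33%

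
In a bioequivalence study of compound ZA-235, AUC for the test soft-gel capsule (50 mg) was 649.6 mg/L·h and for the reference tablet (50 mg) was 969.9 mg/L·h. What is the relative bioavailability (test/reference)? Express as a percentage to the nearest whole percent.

F_rel = 67%

F_rel = (AUC_test/D_test) / (AUC_ref/D_ref)
      = (649.6/50) / (969.9/50)
      = 12.992 / 19.398 = 0.6698 = 66.98%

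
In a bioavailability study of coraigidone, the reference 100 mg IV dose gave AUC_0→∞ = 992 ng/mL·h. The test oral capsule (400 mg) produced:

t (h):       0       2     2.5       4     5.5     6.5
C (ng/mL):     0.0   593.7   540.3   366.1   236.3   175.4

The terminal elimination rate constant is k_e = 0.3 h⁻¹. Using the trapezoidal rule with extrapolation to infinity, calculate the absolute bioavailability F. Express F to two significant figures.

F = 0.71

Trapezoidal AUC_0→6.5 (oral capsule):
  [0→2]: (0.0+593.7)/2 × 2 = 593.7
  [2→2.5]: (593.7+540.3)/2 × 0.5 = 283.5
  [2.5→4]: (540.3+366.1)/2 × 1.5 = 679.8
  [4→5.5]: (366.1+236.3)/2 × 1.5 = 451.8
  [5.5→6.5]: (236.3+175.4)/2 × 1 = 205.85
  Sum = 2214.65 ng/mL·h
Tail: C_last/k_e = 175.4/0.3 = 584.667
AUC_0→∞ (oral capsule) = 2214.65 + 584.667 = 2799.317 ng/mL·h
F = (AUC_ev/D_ev)/(AUC_iv/D_iv) = (2799.317/400)/(992/100) = 6.9982925/9.92 = 0.7055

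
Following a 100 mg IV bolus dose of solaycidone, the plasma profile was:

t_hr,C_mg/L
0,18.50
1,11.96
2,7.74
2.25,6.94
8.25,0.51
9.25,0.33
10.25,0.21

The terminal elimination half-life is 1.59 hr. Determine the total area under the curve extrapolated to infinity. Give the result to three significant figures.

Trapezoidal AUC_0→10.25:
  [0→1]: (18.50+11.96)/2 × 1 = 15.23
  [1→2]: (11.96+7.74)/2 × 1 = 9.85
  [2→2.25]: (7.74+6.94)/2 × 0.25 = 1.835
  [2.25→8.25]: (6.94+0.51)/2 × 6 = 22.35
  [8.25→9.25]: (0.51+0.33)/2 × 1 = 0.42
  [9.25→10.25]: (0.33+0.21)/2 × 1 = 0.27
  Sum = 49.955 mg/L·hr
k_e = ln2 / t½ = 0.693147 / 1.59 = 0.4359 hr^-1
Extrapolated tail: C_last / k_e = 0.21 / 0.4359 = 0.482
AUC_0→∞ = 49.955 + 0.482 = 50.437 mg/L·hr

AUC = 50.4 mg/L·hr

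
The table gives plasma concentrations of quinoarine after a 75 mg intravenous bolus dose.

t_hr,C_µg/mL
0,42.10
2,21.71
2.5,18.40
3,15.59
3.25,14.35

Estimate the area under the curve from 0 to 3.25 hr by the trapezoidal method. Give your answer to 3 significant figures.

Trapezoidal AUC_0→3.25:
  [0→2]: (42.10+21.71)/2 × 2 = 63.81
  [2→2.5]: (21.71+18.40)/2 × 0.5 = 10.0275
  [2.5→3]: (18.40+15.59)/2 × 0.5 = 8.4975
  [3→3.25]: (15.59+14.35)/2 × 0.25 = 3.7425
  Sum = 86.0775 µg/mL·hr

AUC = 86.1 µg/mL·hr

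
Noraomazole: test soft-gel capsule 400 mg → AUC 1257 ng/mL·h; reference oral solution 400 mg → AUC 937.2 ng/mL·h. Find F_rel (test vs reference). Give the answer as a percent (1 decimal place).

F_rel = 134.1%

F_rel = (AUC_test/D_test) / (AUC_ref/D_ref)
      = (1257/400) / (937.2/400)
      = 3.1425 / 2.343 = 1.3412 = 134.12%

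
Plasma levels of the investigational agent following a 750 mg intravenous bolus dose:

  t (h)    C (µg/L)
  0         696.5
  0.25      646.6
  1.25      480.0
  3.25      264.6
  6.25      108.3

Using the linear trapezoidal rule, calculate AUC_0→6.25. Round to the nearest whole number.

AUC = 2035 µg/L·h

Trapezoidal AUC_0→6.25:
  [0→0.25]: (696.5+646.6)/2 × 0.25 = 167.8875
  [0.25→1.25]: (646.6+480.0)/2 × 1 = 563.3
  [1.25→3.25]: (480.0+264.6)/2 × 2 = 744.6
  [3.25→6.25]: (264.6+108.3)/2 × 3 = 559.35
  Sum = 2035.1375 µg/L·h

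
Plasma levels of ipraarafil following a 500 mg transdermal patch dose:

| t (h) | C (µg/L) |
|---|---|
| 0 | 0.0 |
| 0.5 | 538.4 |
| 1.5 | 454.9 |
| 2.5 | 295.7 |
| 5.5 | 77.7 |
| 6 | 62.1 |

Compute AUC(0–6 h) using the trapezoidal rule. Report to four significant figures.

Trapezoidal AUC_0→6:
  [0→0.5]: (0.0+538.4)/2 × 0.5 = 134.6
  [0.5→1.5]: (538.4+454.9)/2 × 1 = 496.65
  [1.5→2.5]: (454.9+295.7)/2 × 1 = 375.3
  [2.5→5.5]: (295.7+77.7)/2 × 3 = 560.1
  [5.5→6]: (77.7+62.1)/2 × 0.5 = 34.95
  Sum = 1601.6 µg/L·h

AUC = 1602 µg/L·h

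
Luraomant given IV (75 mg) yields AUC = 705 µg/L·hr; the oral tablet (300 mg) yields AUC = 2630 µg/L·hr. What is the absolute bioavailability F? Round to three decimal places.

F = 0.933

F = (AUC_ev / D_ev) / (AUC_iv / D_iv)
  = (2630/300) / (705/75)
  = 8.76667 / 9.4 = 0.9326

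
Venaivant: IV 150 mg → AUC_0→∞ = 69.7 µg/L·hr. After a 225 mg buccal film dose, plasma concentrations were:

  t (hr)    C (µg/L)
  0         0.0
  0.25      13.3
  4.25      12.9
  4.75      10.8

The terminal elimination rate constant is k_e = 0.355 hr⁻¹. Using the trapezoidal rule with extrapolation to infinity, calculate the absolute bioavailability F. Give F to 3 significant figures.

F = 0.865

Trapezoidal AUC_0→4.75 (buccal film):
  [0→0.25]: (0.0+13.3)/2 × 0.25 = 1.6625
  [0.25→4.25]: (13.3+12.9)/2 × 4 = 52.4
  [4.25→4.75]: (12.9+10.8)/2 × 0.5 = 5.925
  Sum = 59.9875 µg/L·hr
Tail: C_last/k_e = 10.8/0.355 = 30.423
AUC_0→∞ (buccal film) = 59.9875 + 30.423 = 90.4105 µg/L·hr
F = (AUC_ev/D_ev)/(AUC_iv/D_iv) = (90.4105/225)/(69.7/150) = 0.401824/0.464667 = 0.8648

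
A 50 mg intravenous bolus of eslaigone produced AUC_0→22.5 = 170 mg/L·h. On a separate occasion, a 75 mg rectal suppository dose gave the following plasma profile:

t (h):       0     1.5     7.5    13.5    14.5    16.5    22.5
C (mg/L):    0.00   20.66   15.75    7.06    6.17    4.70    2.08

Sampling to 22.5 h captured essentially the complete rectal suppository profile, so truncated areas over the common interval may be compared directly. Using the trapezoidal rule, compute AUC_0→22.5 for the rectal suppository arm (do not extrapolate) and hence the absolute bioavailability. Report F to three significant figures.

Trapezoidal AUC_0→22.5 (rectal suppository):
  [0→1.5]: (0.00+20.66)/2 × 1.5 = 15.495
  [1.5→7.5]: (20.66+15.75)/2 × 6 = 109.23
  [7.5→13.5]: (15.75+7.06)/2 × 6 = 68.43
  [13.5→14.5]: (7.06+6.17)/2 × 1 = 6.615
  [14.5→16.5]: (6.17+4.70)/2 × 2 = 10.87
  [16.5→22.5]: (4.70+2.08)/2 × 6 = 20.34
  Sum = 230.98 mg/L·h
F = (AUC_ev/D_ev)/(AUC_iv/D_iv) = (230.98/75)/(170/50) = 3.07973/3.4 = 0.9058

F = 0.906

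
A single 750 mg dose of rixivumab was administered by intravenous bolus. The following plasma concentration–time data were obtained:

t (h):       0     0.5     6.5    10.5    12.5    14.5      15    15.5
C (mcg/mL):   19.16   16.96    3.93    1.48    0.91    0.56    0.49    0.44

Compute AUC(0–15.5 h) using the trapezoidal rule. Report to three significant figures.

AUC = 86.9 mcg/mL·h

Trapezoidal AUC_0→15.5:
  [0→0.5]: (19.16+16.96)/2 × 0.5 = 9.03
  [0.5→6.5]: (16.96+3.93)/2 × 6 = 62.67
  [6.5→10.5]: (3.93+1.48)/2 × 4 = 10.82
  [10.5→12.5]: (1.48+0.91)/2 × 2 = 2.39
  [12.5→14.5]: (0.91+0.56)/2 × 2 = 1.47
  [14.5→15]: (0.56+0.49)/2 × 0.5 = 0.2625
  [15→15.5]: (0.49+0.44)/2 × 0.5 = 0.2325
  Sum = 86.875 mcg/mL·h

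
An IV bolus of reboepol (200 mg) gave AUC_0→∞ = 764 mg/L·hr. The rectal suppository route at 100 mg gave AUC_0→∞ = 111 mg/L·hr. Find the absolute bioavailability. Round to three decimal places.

F = (AUC_ev / D_ev) / (AUC_iv / D_iv)
  = (111/100) / (764/200)
  = 1.11 / 3.82 = 0.2906

F = 0.291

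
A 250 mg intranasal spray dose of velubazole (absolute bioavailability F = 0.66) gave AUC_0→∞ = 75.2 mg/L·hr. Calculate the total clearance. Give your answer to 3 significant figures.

CL = F × Dose / AUC_0→∞
   = 0.66 × 250 / 75.2 = 2.19415 L/hr

CL = 2.19 L/hr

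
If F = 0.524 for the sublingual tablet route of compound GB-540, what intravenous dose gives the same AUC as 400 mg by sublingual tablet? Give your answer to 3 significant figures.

D_iv = 210 mg

Systemic exposure from an extravascular dose = F × D_ev, so the equivalent IV dose is F × D_ev.
D_iv = F × D_ev = 0.524 × 400 = 209.6 mg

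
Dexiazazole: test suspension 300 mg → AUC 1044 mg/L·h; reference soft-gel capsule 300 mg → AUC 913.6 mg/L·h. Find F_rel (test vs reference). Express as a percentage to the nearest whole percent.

F_rel = 114%

F_rel = (AUC_test/D_test) / (AUC_ref/D_ref)
      = (1044/300) / (913.6/300)
      = 3.48 / 3.04533 = 1.1427 = 114.27%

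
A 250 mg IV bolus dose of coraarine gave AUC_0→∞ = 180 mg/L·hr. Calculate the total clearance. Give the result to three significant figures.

CL = Dose_iv / AUC_0→∞
   = 250 / 180 = 1.38889 L/hr

CL = 1.39 L/hr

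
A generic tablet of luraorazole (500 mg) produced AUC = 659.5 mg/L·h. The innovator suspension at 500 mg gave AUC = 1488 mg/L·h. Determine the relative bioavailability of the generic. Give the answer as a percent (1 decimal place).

F_rel = 44.3%

F_rel = (AUC_test/D_test) / (AUC_ref/D_ref)
      = (659.5/500) / (1488/500)
      = 1.319 / 2.976 = 0.4432 = 44.32%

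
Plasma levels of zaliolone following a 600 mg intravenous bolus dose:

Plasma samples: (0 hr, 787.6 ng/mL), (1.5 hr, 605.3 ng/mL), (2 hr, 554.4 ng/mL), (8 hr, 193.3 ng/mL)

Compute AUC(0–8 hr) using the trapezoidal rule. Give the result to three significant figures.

Trapezoidal AUC_0→8:
  [0→1.5]: (787.6+605.3)/2 × 1.5 = 1044.675
  [1.5→2]: (605.3+554.4)/2 × 0.5 = 289.925
  [2→8]: (554.4+193.3)/2 × 6 = 2243.1
  Sum = 3577.7 ng/mL·hr

AUC = 3580 ng/mL·hr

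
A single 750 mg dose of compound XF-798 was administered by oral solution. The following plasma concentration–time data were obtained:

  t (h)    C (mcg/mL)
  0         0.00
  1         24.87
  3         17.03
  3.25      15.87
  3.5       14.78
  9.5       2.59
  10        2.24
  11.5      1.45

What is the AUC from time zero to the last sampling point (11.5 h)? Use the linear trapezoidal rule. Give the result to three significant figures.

AUC = 118 mcg/mL·h

Trapezoidal AUC_0→11.5:
  [0→1]: (0.00+24.87)/2 × 1 = 12.435
  [1→3]: (24.87+17.03)/2 × 2 = 41.9
  [3→3.25]: (17.03+15.87)/2 × 0.25 = 4.1125
  [3.25→3.5]: (15.87+14.78)/2 × 0.25 = 3.83125
  [3.5→9.5]: (14.78+2.59)/2 × 6 = 52.11
  [9.5→10]: (2.59+2.24)/2 × 0.5 = 1.2075
  [10→11.5]: (2.24+1.45)/2 × 1.5 = 2.7675
  Sum = 118.36375 mcg/mL·h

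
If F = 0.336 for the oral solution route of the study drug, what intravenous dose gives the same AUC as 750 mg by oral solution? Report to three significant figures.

Systemic exposure from an extravascular dose = F × D_ev, so the equivalent IV dose is F × D_ev.
D_iv = F × D_ev = 0.336 × 750 = 252 mg

D_iv = 252 mg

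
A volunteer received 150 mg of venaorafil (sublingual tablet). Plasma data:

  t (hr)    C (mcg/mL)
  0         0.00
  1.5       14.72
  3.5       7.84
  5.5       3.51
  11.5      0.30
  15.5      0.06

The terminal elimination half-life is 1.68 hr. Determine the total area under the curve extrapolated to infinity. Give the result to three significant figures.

AUC = 57.2 mcg/mL·hr

Trapezoidal AUC_0→15.5:
  [0→1.5]: (0.00+14.72)/2 × 1.5 = 11.04
  [1.5→3.5]: (14.72+7.84)/2 × 2 = 22.56
  [3.5→5.5]: (7.84+3.51)/2 × 2 = 11.35
  [5.5→11.5]: (3.51+0.30)/2 × 6 = 11.43
  [11.5→15.5]: (0.30+0.06)/2 × 4 = 0.72
  Sum = 57.1 mcg/mL·hr
k_e = ln2 / t½ = 0.693147 / 1.68 = 0.4126 hr^-1
Extrapolated tail: C_last / k_e = 0.06 / 0.4126 = 0.145
AUC_0→∞ = 57.1 + 0.145 = 57.245 mcg/mL·hr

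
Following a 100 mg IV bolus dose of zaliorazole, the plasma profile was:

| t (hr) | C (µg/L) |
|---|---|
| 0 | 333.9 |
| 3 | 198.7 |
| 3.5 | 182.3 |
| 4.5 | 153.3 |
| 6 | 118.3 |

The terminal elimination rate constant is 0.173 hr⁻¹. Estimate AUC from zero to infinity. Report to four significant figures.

Trapezoidal AUC_0→6:
  [0→3]: (333.9+198.7)/2 × 3 = 798.9
  [3→3.5]: (198.7+182.3)/2 × 0.5 = 95.25
  [3.5→4.5]: (182.3+153.3)/2 × 1 = 167.8
  [4.5→6]: (153.3+118.3)/2 × 1.5 = 203.7
  Sum = 1265.65 µg/L·hr
Extrapolated tail: C_last / k_e = 118.3 / 0.173 = 683.815
AUC_0→∞ = 1265.65 + 683.815 = 1949.465 µg/L·hr

AUC = 1949 µg/L·hr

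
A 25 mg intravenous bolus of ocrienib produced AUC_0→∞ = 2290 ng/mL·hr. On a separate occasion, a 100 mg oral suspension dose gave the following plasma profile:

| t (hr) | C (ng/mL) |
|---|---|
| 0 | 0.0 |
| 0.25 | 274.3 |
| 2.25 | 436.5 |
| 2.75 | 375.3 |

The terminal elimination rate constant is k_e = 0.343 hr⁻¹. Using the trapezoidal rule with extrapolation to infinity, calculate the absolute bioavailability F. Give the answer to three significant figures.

F = 0.223

Trapezoidal AUC_0→2.75 (oral suspension):
  [0→0.25]: (0.0+274.3)/2 × 0.25 = 34.2875
  [0.25→2.25]: (274.3+436.5)/2 × 2 = 710.8
  [2.25→2.75]: (436.5+375.3)/2 × 0.5 = 202.95
  Sum = 948.0375 ng/mL·hr
Tail: C_last/k_e = 375.3/0.343 = 1094.169
AUC_0→∞ (oral suspension) = 948.0375 + 1094.169 = 2042.2065 ng/mL·hr
F = (AUC_ev/D_ev)/(AUC_iv/D_iv) = (2042.2065/100)/(2290/25) = 20.422065/91.6 = 0.2229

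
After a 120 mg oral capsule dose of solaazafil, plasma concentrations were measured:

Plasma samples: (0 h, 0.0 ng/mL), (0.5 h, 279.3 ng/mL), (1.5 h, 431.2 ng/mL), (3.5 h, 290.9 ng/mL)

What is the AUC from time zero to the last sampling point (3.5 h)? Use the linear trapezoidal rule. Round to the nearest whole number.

Trapezoidal AUC_0→3.5:
  [0→0.5]: (0.0+279.3)/2 × 0.5 = 69.825
  [0.5→1.5]: (279.3+431.2)/2 × 1 = 355.25
  [1.5→3.5]: (431.2+290.9)/2 × 2 = 722.1
  Sum = 1147.175 ng/mL·h

AUC = 1147 ng/mL·h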